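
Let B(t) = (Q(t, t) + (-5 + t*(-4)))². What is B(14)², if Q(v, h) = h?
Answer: 4879681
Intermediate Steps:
B(t) = (-5 - 3*t)² (B(t) = (t + (-5 + t*(-4)))² = (t + (-5 - 4*t))² = (-5 - 3*t)²)
B(14)² = ((5 + 3*14)²)² = ((5 + 42)²)² = (47²)² = 2209² = 4879681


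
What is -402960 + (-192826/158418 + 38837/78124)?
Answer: -2493570869120639/6188123916 ≈ -4.0296e+5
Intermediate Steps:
-402960 + (-192826/158418 + 38837/78124) = -402960 + (-192826*1/158418 + 38837*(1/78124)) = -402960 + (-96413/79209 + 38837/78124) = -402960 - 4455929279/6188123916 = -2493570869120639/6188123916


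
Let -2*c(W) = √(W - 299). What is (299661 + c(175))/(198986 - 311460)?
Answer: -299661/112474 + I*√31/112474 ≈ -2.6643 + 4.9503e-5*I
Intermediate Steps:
c(W) = -√(-299 + W)/2 (c(W) = -√(W - 299)/2 = -√(-299 + W)/2)
(299661 + c(175))/(198986 - 311460) = (299661 - √(-299 + 175)/2)/(198986 - 311460) = (299661 - I*√31)/(-112474) = (299661 - I*√31)*(-1/112474) = -299661/112474 + I*√31/112474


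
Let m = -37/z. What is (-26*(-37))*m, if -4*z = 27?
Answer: 142376/27 ≈ 5273.2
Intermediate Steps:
z = -27/4 (z = -¼*27 = -27/4 ≈ -6.7500)
m = 148/27 (m = -37/(-27/4) = -37*(-4/27) = 148/27 ≈ 5.4815)
(-26*(-37))*m = -26*(-37)*(148/27) = 962*(148/27) = 142376/27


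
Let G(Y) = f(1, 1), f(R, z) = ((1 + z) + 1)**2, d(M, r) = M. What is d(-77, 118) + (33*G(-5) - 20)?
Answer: 200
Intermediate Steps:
f(R, z) = (2 + z)**2
G(Y) = 9 (G(Y) = (2 + 1)**2 = 3**2 = 9)
d(-77, 118) + (33*G(-5) - 20) = -77 + (33*9 - 20) = -77 + (297 - 20) = -77 + 277 = 200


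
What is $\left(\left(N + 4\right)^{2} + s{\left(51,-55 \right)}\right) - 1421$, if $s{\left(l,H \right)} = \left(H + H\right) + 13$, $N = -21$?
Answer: $-1229$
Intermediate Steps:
$s{\left(l,H \right)} = 13 + 2 H$ ($s{\left(l,H \right)} = 2 H + 13 = 13 + 2 H$)
$\left(\left(N + 4\right)^{2} + s{\left(51,-55 \right)}\right) - 1421 = \left(\left(-21 + 4\right)^{2} + \left(13 + 2 \left(-55\right)\right)\right) - 1421 = \left(\left(-17\right)^{2} + \left(13 - 110\right)\right) - 1421 = \left(289 - 97\right) - 1421 = 192 - 1421 = -1229$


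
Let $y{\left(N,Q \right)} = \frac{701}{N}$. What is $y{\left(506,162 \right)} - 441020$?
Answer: $- \frac{223155419}{506} \approx -4.4102 \cdot 10^{5}$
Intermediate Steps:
$y{\left(506,162 \right)} - 441020 = \frac{701}{506} - 441020 = - \frac{223155419}{506}$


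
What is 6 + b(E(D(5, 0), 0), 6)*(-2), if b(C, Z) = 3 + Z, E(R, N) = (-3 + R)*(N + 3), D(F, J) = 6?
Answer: -12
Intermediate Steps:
E(R, N) = (-3 + R)*(3 + N)
6 + b(E(D(5, 0), 0), 6)*(-2) = 6 + (3 + 6)*(-2) = 6 + 9*(-2) = 6 - 18 = -12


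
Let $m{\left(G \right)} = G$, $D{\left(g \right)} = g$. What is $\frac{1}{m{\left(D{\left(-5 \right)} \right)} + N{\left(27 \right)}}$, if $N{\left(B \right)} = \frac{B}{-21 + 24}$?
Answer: $\frac{1}{4} \approx 0.25$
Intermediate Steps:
$N{\left(B \right)} = \frac{B}{3}$
$\frac{1}{m{\left(D{\left(-5 \right)} \right)} + N{\left(27 \right)}} = \frac{1}{-5 + \frac{1}{3} \cdot 27} = \frac{1}{-5 + 9} = \frac{1}{4}$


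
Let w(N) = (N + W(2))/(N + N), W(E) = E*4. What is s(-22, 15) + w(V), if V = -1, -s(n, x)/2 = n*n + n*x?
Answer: -623/2 ≈ -311.50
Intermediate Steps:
W(E) = 4*E
s(n, x) = -2*n² - 2*n*x (s(n, x) = -2*(n*n + n*x) = -2*(n² + n*x) = -2*n² - 2*n*x)
w(N) = (8 + N)/(2*N) (w(N) = (N + 4*2)/(N + N) = (N + 8)/((2*N)) = (8 + N)*(1/(2*N)) = (8 + N)/(2*N))
s(-22, 15) + w(V) = -2*(-22)*(-22 + 15) + (½)*(8 - 1)/(-1) = -2*(-22)*(-7) + (½)*(-1)*7 = -308 - 7/2 = -623/2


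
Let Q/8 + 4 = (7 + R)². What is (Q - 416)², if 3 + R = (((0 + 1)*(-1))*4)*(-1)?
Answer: 4096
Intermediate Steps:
R = 1 (R = -3 + (((0 + 1)*(-1))*4)*(-1) = -3 + ((1*(-1))*4)*(-1) = -3 - 1*4*(-1) = -3 - 4*(-1) = -3 + 4 = 1)
Q = 480 (Q = -32 + 8*(7 + 1)² = -32 + 8*8² = -32 + 8*64 = -32 + 512 = 480)
(Q - 416)² = (480 - 416)² = 64² = 4096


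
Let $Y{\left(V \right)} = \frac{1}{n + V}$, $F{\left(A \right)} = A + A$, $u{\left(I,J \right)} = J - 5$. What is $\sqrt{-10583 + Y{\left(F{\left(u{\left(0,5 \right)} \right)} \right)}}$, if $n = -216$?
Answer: $\frac{i \sqrt{13715574}}{36} \approx 102.87 i$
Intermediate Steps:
$u{\left(I,J \right)} = -5 + J$
$F{\left(A \right)} = 2 A$
$Y{\left(V \right)} = \frac{1}{-216 + V}$
$\sqrt{-10583 + Y{\left(F{\left(u{\left(0,5 \right)} \right)} \right)}} = \sqrt{-10583 + \frac{1}{-216 + 2 \left(-5 + 5\right)}} = \sqrt{-10583 + \frac{1}{-216 + 2 \cdot 0}} = \sqrt{-10583 + \frac{1}{-216 + 0}} = \sqrt{-10583 + \frac{1}{-216}} = \sqrt{-10583 - \frac{1}{216}} = \sqrt{- \frac{2285929}{216}} = \frac{i \sqrt{13715574}}{36}$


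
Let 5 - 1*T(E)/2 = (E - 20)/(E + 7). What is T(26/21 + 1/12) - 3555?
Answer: -824939/233 ≈ -3540.5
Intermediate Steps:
T(E) = 10 - 2*(-20 + E)/(7 + E) (T(E) = 10 - 2*(E - 20)/(E + 7) = 10 - 2*(-20 + E)/(7 + E))
T(26/21 + 1/12) - 3555 = 2*(55 + 4*(26/21 + 1/12))/(7 + (26/21 + 1/12)) - 3555 = 2*(55 + 4*(37/28))/(7 + 37/28) - 3555 = 2*(55 + 37/7)/(233/28) - 3555 = 2*(28/233)*(422/7) - 3555 = 3376/233 - 3555 = -824939/233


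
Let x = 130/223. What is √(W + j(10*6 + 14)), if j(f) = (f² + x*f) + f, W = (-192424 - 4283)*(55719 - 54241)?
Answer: 2*I*√3614395132606/223 ≈ 17051.0*I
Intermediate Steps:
x = 130/223 (x = 130*(1/223) = 130/223 ≈ 0.58296)
W = -290732946 (W = -196707*1478 = -290732946)
j(f) = f² + 353*f/223 (j(f) = (f² + 130*f/223) + f = f² + 353*f/223)
√(W + j(10*6 + 14)) = √(-290732946 + (10*6 + 14)*(353 + 223*(10*6 + 14))/223) = √(-290732946 + (60 + 14)*(353 + 223*(60 + 14))/223) = √(-290732946 + (1/223)*74*(353 + 223*74)) = √(-290732946 + (1/223)*74*(353 + 16502)) = √(-290732946 + (1/223)*74*16855) = √(-290732946 + 1247270/223) = √(-64832199688/223) = 2*I*√3614395132606/223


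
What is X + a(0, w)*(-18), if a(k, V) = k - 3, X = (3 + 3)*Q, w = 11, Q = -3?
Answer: 36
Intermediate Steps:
X = -18 (X = (3 + 3)*(-3) = 6*(-3) = -18)
a(k, V) = -3 + k
X + a(0, w)*(-18) = -18 + (-3 + 0)*(-18) = -18 - 3*(-18) = -18 + 54 = 36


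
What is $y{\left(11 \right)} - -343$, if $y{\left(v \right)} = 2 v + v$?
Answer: $376$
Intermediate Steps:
$y{\left(v \right)} = 3 v$
$y{\left(11 \right)} - -343 = 3 \cdot 11 - -343 = 33 + 343 = 376$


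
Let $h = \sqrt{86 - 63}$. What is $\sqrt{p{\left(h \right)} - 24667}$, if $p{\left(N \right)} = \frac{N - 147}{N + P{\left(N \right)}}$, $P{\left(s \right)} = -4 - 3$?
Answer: $\frac{\sqrt{-172522 + 24666 \sqrt{23}}}{\sqrt{7 - \sqrt{23}}} \approx 156.85 i$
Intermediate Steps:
$h = \sqrt{23} \approx 4.7958$
$P{\left(s \right)} = -7$
$p{\left(N \right)} = \frac{-147 + N}{-7 + N}$ ($p{\left(N \right)} = \frac{N - 147}{N - 7} = \frac{-147 + N}{-7 + N}$)
$\sqrt{p{\left(h \right)} - 24667} = \sqrt{\frac{-147 + \sqrt{23}}{-7 + \sqrt{23}} - 24667} = \sqrt{-24667 + \frac{-147 + \sqrt{23}}{-7 + \sqrt{23}}}$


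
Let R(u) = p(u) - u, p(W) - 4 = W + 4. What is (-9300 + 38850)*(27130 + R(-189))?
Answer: 801927900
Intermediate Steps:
p(W) = 8 + W (p(W) = 4 + (W + 4) = 4 + (4 + W) = 8 + W)
R(u) = 8 (R(u) = (8 + u) - u = 8)
(-9300 + 38850)*(27130 + R(-189)) = (-9300 + 38850)*(27130 + 8) = 29550*27138 = 801927900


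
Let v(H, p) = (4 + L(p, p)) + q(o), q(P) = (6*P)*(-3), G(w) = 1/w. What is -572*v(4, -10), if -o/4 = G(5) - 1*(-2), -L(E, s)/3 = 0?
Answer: -464464/5 ≈ -92893.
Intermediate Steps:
L(E, s) = 0 (L(E, s) = -3*0 = 0)
G(w) = 1/w
o = -44/5 (o = -4*(1/5 - 1*(-2)) = -4*(1/5 + 2) = -4*11/5 = -44/5 ≈ -8.8000)
q(P) = -18*P
v(H, p) = 812/5 (v(H, p) = (4 + 0) - 18*(-44/5) = 4 + 792/5 = 812/5)
-572*v(4, -10) = -572*812/5 = -464464/5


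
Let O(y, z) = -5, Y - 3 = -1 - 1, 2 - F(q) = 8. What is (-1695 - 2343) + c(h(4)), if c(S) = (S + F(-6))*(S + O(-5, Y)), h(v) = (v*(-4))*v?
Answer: 792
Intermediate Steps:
F(q) = -6 (F(q) = 2 - 1*8 = 2 - 8 = -6)
Y = 1 (Y = 3 + (-1 - 1) = 3 - 2 = 1)
h(v) = -4*v² (h(v) = (-4*v)*v = -4*v²)
c(S) = (-6 + S)*(-5 + S) (c(S) = (S - 6)*(S - 5) = (-6 + S)*(-5 + S))
(-1695 - 2343) + c(h(4)) = (-1695 - 2343) + (30 + (-4*4²)² - (-44)*4²) = -4038 + (30 + (-4*16)² - (-44)*16) = -4038 + (30 + (-64)² - 11*(-64)) = -4038 + (30 + 4096 + 704) = -4038 + 4830 = 792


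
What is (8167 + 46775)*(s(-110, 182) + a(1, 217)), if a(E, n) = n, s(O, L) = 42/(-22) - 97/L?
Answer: 11800030695/1001 ≈ 1.1788e+7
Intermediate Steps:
s(O, L) = -21/11 - 97/L (s(O, L) = 42*(-1/22) - 97/L = -21/11 - 97/L)
(8167 + 46775)*(s(-110, 182) + a(1, 217)) = (8167 + 46775)*((-21/11 - 97/182) + 217) = 54942*((-21/11 - 97*1/182) + 217) = 54942*((-21/11 - 97/182) + 217) = 54942*(-4889/2002 + 217) = 54942*(429545/2002) = 11800030695/1001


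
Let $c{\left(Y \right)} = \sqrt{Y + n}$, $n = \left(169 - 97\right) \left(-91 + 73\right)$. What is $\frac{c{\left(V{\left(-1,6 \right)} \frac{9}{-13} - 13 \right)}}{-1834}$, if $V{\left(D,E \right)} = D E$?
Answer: $- \frac{i \sqrt{220519}}{23842} \approx - 0.019696 i$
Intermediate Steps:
$n = -1296$ ($n = 72 \left(-18\right) = -1296$)
$c{\left(Y \right)} = \sqrt{-1296 + Y}$ ($c{\left(Y \right)} = \sqrt{Y - 1296} = \sqrt{-1296 + Y}$)
$\frac{c{\left(V{\left(-1,6 \right)} \frac{9}{-13} - 13 \right)}}{-1834} = \frac{\sqrt{-1296 - \left(13 - \left(-1\right) 6 \frac{9}{-13}\right)}}{-1834} = \sqrt{-1296 - \left(13 + 6 \cdot 9 \left(- \frac{1}{13}\right)\right)} \left(- \frac{1}{1834}\right) = \sqrt{-1296 - \frac{115}{13}} \left(- \frac{1}{1834}\right) = \sqrt{- \frac{16963}{13}} \left(- \frac{1}{1834}\right) = \frac{i \sqrt{220519}}{13} \left(- \frac{1}{1834}\right) = - \frac{i \sqrt{220519}}{23842}$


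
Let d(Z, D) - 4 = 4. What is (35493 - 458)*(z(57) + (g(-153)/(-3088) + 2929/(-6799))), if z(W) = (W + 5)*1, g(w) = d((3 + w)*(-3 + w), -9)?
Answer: 435448061125/201878 ≈ 2.1570e+6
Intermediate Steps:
d(Z, D) = 8 (d(Z, D) = 4 + 4 = 8)
g(w) = 8
z(W) = 5 + W (z(W) = (5 + W)*1 = 5 + W)
(35493 - 458)*(z(57) + (g(-153)/(-3088) + 2929/(-6799))) = (35493 - 458)*((5 + 57) + (8/(-3088) + 2929/(-6799))) = 35035*(62 + (8*(-1/3088) + 2929*(-1/6799))) = 35035*(62 + (-1/386 - 2929/6799)) = 35035*(62 - 1137393/2624414) = 35035*(161576275/2624414) = 435448061125/201878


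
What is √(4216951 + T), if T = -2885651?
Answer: 10*√13313 ≈ 1153.8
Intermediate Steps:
√(4216951 + T) = √(4216951 - 2885651) = √1331300 = 10*√13313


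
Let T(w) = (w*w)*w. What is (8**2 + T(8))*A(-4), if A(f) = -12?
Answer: -6912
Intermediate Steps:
T(w) = w**3 (T(w) = w**2*w = w**3)
(8**2 + T(8))*A(-4) = (8**2 + 8**3)*(-12) = (64 + 512)*(-12) = 576*(-12) = -6912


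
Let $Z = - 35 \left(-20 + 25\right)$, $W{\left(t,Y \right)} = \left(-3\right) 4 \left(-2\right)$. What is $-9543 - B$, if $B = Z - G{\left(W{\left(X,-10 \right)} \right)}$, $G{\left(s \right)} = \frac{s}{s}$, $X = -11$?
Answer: $-9367$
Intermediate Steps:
$W{\left(t,Y \right)} = 24$ ($W{\left(t,Y \right)} = \left(-12\right) \left(-2\right) = 24$)
$G{\left(s \right)} = 1$
$Z = -175$ ($Z = \left(-35\right) 5 = -175$)
$B = -176$ ($B = -175 - 1 = -176$)
$-9543 - B = -9543 - -176 = -9543 + 176 = -9367$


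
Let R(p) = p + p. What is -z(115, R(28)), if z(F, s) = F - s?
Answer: -59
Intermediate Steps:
R(p) = 2*p
-z(115, R(28)) = -(115 - 2*28) = -(115 - 1*56) = -(115 - 56) = -1*59 = -59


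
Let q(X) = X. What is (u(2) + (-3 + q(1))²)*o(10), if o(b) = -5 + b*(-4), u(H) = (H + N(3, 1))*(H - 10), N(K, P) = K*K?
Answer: 3780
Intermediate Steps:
N(K, P) = K²
u(H) = (-10 + H)*(9 + H) (u(H) = (H + 3²)*(H - 10) = (H + 9)*(-10 + H) = (9 + H)*(-10 + H) = (-10 + H)*(9 + H))
o(b) = -5 - 4*b
(u(2) + (-3 + q(1))²)*o(10) = ((-90 + 2² - 1*2) + (-3 + 1)²)*(-5 - 4*10) = ((-90 + 4 - 2) + (-2)²)*(-5 - 40) = (-88 + 4)*(-45) = -84*(-45) = 3780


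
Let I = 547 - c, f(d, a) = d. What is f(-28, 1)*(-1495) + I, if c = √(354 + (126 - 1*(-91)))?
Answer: 42407 - √571 ≈ 42383.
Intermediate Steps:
c = √571 (c = √(354 + (126 + 91)) = √(354 + 217) = √571 ≈ 23.896)
I = 547 - √571 ≈ 523.10
f(-28, 1)*(-1495) + I = -28*(-1495) + (547 - √571) = 41860 + (547 - √571) = 42407 - √571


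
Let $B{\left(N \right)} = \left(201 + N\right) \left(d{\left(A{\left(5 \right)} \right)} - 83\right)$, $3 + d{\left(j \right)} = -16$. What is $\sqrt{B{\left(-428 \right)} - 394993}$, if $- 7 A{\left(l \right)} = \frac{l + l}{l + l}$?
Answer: $i \sqrt{371839} \approx 609.79 i$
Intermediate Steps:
$A{\left(l \right)} = - \frac{1}{7}$ ($A{\left(l \right)} = - \frac{\left(l + l\right) \frac{1}{l + l}}{7} = - \frac{2 l \frac{1}{2 l}}{7} = \left(- \frac{1}{7}\right) 1 = - \frac{1}{7}$)
$d{\left(j \right)} = -19$ ($d{\left(j \right)} = -3 - 16 = -19$)
$B{\left(N \right)} = -20502 - 102 N$ ($B{\left(N \right)} = \left(201 + N\right) \left(-19 - 83\right) = \left(201 + N\right) \left(-102\right) = -20502 - 102 N$)
$\sqrt{B{\left(-428 \right)} - 394993} = \sqrt{\left(-20502 - -43656\right) - 394993} = \sqrt{\left(-20502 + 43656\right) - 394993} = \sqrt{23154 - 394993} = \sqrt{-371839} = i \sqrt{371839}$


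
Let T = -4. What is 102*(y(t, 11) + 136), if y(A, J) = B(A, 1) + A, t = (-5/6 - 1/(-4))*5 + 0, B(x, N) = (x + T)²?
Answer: 442901/24 ≈ 18454.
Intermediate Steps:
B(x, N) = (-4 + x)² (B(x, N) = (x - 4)² = (-4 + x)²)
t = -35/12 (t = (-5*⅙ - 1*(-¼))*5 + 0 = (-⅚ + ¼)*5 + 0 = -7/12*5 + 0 = -35/12 + 0 = -35/12 ≈ -2.9167)
y(A, J) = A + (-4 + A)² (y(A, J) = (-4 + A)² + A = A + (-4 + A)²)
102*(y(t, 11) + 136) = 102*((-35/12 + (-4 - 35/12)²) + 136) = 102*((-35/12 + (-83/12)²) + 136) = 102*((-35/12 + 6889/144) + 136) = 102*(6469/144 + 136) = 102*(26053/144) = 442901/24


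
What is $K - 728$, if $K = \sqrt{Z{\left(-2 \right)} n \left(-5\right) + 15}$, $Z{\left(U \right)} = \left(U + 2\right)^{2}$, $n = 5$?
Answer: $-728 + \sqrt{15} \approx -724.13$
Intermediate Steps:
$Z{\left(U \right)} = \left(2 + U\right)^{2}$
$K = \sqrt{15}$ ($K = \sqrt{\left(2 - 2\right)^{2} \cdot 5 \left(-5\right) + 15} = \sqrt{0^{2} \cdot 5 \left(-5\right) + 15} = \sqrt{0 \cdot 5 \left(-5\right) + 15} = \sqrt{0 \left(-5\right) + 15} = \sqrt{0 + 15} = \sqrt{15} \approx 3.873$)
$K - 728 = \sqrt{15} - 728 = -728 + \sqrt{15}$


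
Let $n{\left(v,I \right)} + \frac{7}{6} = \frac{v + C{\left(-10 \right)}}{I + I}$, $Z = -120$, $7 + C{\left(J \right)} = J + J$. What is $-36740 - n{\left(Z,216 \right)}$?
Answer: $- \frac{5290343}{144} \approx -36739.0$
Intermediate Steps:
$C{\left(J \right)} = -7 + 2 J$ ($C{\left(J \right)} = -7 + \left(J + J\right) = -7 + 2 J$)
$n{\left(v,I \right)} = - \frac{7}{6} + \frac{-27 + v}{2 I}$ ($n{\left(v,I \right)} = - \frac{7}{6} + \frac{v + \left(-7 + 2 \left(-10\right)\right)}{I + I} = - \frac{7}{6} + \frac{v - 27}{2 I} = - \frac{7}{6} + \left(v - 27\right) \frac{1}{2 I} = - \frac{7}{6} + \left(-27 + v\right) \frac{1}{2 I} = - \frac{7}{6} + \frac{-27 + v}{2 I}$)
$-36740 - n{\left(Z,216 \right)} = -36740 - \frac{-81 - 1512 + 3 \left(-120\right)}{6 \cdot 216} = -36740 - \frac{1}{6} \cdot \frac{1}{216} \left(-81 - 1512 - 360\right) = -36740 - \frac{1}{6} \cdot \frac{1}{216} \left(-1953\right) = -36740 - - \frac{217}{144} = -36740 + \frac{217}{144} = - \frac{5290343}{144}$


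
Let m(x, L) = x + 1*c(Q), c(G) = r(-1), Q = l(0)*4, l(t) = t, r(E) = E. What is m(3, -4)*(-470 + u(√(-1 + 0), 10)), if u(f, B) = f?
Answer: -940 + 2*I ≈ -940.0 + 2.0*I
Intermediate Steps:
Q = 0 (Q = 0*4 = 0)
c(G) = -1
m(x, L) = -1 + x (m(x, L) = x + 1*(-1) = x - 1 = -1 + x)
m(3, -4)*(-470 + u(√(-1 + 0), 10)) = (-1 + 3)*(-470 + √(-1 + 0)) = 2*(-470 + √(-1)) = 2*(-470 + I) = -940 + 2*I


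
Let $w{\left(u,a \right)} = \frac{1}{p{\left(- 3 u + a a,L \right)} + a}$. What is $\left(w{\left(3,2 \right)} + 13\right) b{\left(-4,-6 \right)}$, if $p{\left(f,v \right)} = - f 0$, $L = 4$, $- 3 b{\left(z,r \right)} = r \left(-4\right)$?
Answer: $-108$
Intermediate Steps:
$b{\left(z,r \right)} = \frac{4 r}{3}$ ($b{\left(z,r \right)} = - \frac{r \left(-4\right)}{3} = - \frac{\left(-4\right) r}{3} = \frac{4 r}{3}$)
$p{\left(f,v \right)} = 0$
$w{\left(u,a \right)} = \frac{1}{a}$ ($w{\left(u,a \right)} = \frac{1}{0 + a} = \frac{1}{a}$)
$\left(w{\left(3,2 \right)} + 13\right) b{\left(-4,-6 \right)} = \left(\frac{1}{2} + 13\right) \frac{4}{3} \left(-6\right) = \left(\frac{1}{2} + 13\right) \left(-8\right) = \frac{27}{2} \left(-8\right) = -108$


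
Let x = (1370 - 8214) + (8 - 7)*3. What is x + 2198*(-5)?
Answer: -17831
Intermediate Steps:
x = -6841 (x = -6844 + 1*3 = -6844 + 3 = -6841)
x + 2198*(-5) = -6841 + 2198*(-5) = -6841 - 10990 = -17831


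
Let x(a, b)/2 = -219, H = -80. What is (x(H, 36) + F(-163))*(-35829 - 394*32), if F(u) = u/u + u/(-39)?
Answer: 817616560/39 ≈ 2.0965e+7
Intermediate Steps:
x(a, b) = -438 (x(a, b) = 2*(-219) = -438)
F(u) = 1 - u/39 (F(u) = 1 + u*(-1/39) = 1 - u/39)
(x(H, 36) + F(-163))*(-35829 - 394*32) = (-438 + (1 - 1/39*(-163)))*(-35829 - 394*32) = (-438 + (1 + 163/39))*(-35829 - 12608) = (-438 + 202/39)*(-48437) = -16880/39*(-48437) = 817616560/39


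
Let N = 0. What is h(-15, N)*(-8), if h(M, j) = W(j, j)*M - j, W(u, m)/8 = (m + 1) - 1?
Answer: 0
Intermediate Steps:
W(u, m) = 8*m (W(u, m) = 8*((m + 1) - 1) = 8*((1 + m) - 1) = 8*m)
h(M, j) = -j + 8*M*j (h(M, j) = (8*j)*M - j = 8*M*j - j = -j + 8*M*j)
h(-15, N)*(-8) = (0*(-1 + 8*(-15)))*(-8) = (0*(-1 - 120))*(-8) = (0*(-121))*(-8) = 0*(-8) = 0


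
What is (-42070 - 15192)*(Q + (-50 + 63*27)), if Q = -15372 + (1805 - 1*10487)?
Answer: 1282840586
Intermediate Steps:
Q = -24054 (Q = -15372 + (1805 - 10487) = -15372 - 8682 = -24054)
(-42070 - 15192)*(Q + (-50 + 63*27)) = (-42070 - 15192)*(-24054 + (-50 + 63*27)) = -57262*(-24054 + (-50 + 1701)) = -57262*(-24054 + 1651) = -57262*(-22403) = 1282840586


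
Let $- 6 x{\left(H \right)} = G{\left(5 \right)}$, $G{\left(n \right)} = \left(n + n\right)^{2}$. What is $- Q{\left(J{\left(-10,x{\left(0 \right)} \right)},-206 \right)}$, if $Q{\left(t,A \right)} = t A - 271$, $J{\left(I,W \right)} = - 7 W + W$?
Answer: $20871$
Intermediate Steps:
$G{\left(n \right)} = 4 n^{2}$ ($G{\left(n \right)} = \left(2 n\right)^{2} = 4 n^{2}$)
$x{\left(H \right)} = - \frac{50}{3}$ ($x{\left(H \right)} = - \frac{4 \cdot 5^{2}}{6} = - \frac{4 \cdot 25}{6} = \left(- \frac{1}{6}\right) 100 = - \frac{50}{3}$)
$J{\left(I,W \right)} = - 6 W$
$Q{\left(t,A \right)} = -271 + A t$ ($Q{\left(t,A \right)} = A t - 271 = -271 + A t$)
$- Q{\left(J{\left(-10,x{\left(0 \right)} \right)},-206 \right)} = - (-271 - 206 \left(\left(-6\right) \left(- \frac{50}{3}\right)\right)) = - (-271 - 20600) = \left(-1\right) \left(-20871\right) = 20871$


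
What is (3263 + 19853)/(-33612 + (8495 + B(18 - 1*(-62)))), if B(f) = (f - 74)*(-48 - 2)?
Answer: -23116/25417 ≈ -0.90947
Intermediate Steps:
B(f) = 3700 - 50*f (B(f) = (-74 + f)*(-50) = 3700 - 50*f)
(3263 + 19853)/(-33612 + (8495 + B(18 - 1*(-62)))) = (3263 + 19853)/(-33612 + (8495 + (3700 - 50*(18 - 1*(-62))))) = 23116/(-33612 + (8495 + (3700 - 50*(18 + 62)))) = 23116/(-33612 + (8495 + (3700 - 50*80))) = 23116/(-33612 + (8495 + (3700 - 4000))) = 23116/(-33612 + (8495 - 300)) = 23116/(-33612 + 8195) = 23116/(-25417) = 23116*(-1/25417) = -23116/25417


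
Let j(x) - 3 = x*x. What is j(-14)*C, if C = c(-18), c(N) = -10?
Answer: -1990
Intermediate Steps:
j(x) = 3 + x² (j(x) = 3 + x*x = 3 + x²)
C = -10
j(-14)*C = (3 + (-14)²)*(-10) = (3 + 196)*(-10) = 199*(-10) = -1990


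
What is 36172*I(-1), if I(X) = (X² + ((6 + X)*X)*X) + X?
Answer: 180860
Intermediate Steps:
I(X) = X + X² + X²*(6 + X) (I(X) = (X² + (X*(6 + X))*X) + X = (X² + X²*(6 + X)) + X = X + X² + X²*(6 + X))
36172*I(-1) = 36172*(-(1 + (-1)² + 7*(-1))) = 36172*(-(1 + 1 - 7)) = 36172*(-1*(-5)) = 36172*5 = 180860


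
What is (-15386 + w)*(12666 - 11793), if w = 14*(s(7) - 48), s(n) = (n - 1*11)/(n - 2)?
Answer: -70142058/5 ≈ -1.4028e+7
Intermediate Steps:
s(n) = (-11 + n)/(-2 + n) (s(n) = (n - 11)/(-2 + n) = (-11 + n)/(-2 + n))
w = -3416/5 (w = 14*((-11 + 7)/(-2 + 7) - 48) = 14*(-4/5 - 48) = 14*((⅕)*(-4) - 48) = 14*(-⅘ - 48) = 14*(-244/5) = -3416/5 ≈ -683.20)
(-15386 + w)*(12666 - 11793) = (-15386 - 3416/5)*(12666 - 11793) = -80346/5*873 = -70142058/5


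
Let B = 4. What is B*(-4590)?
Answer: -18360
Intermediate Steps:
B*(-4590) = 4*(-4590) = -18360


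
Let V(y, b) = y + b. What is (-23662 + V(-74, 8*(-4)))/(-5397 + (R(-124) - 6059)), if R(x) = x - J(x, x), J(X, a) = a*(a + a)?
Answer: 5942/10583 ≈ 0.56147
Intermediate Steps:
J(X, a) = 2*a² (J(X, a) = a*(2*a) = 2*a²)
R(x) = x - 2*x²
V(y, b) = b + y
(-23662 + V(-74, 8*(-4)))/(-5397 + (R(-124) - 6059)) = (-23662 + (8*(-4) - 74))/(-5397 + (-124*(1 - 2*(-124)) - 6059)) = (-23662 + (-32 - 74))/(-5397 + (-124*(1 + 248) - 6059)) = (-23662 - 106)/(-5397 + (-124*249 - 6059)) = -23768/(-5397 + (-30876 - 6059)) = -23768/(-5397 - 36935) = -23768/(-42332) = -23768*(-1/42332) = 5942/10583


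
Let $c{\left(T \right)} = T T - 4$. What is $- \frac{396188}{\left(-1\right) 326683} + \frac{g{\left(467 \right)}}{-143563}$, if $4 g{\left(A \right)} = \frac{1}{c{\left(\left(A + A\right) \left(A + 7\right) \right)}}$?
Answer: $\frac{6370246375448308718067}{5252686090115247943376} \approx 1.2128$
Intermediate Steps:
$c{\left(T \right)} = -4 + T^{2}$ ($c{\left(T \right)} = T^{2} - 4 = -4 + T^{2}$)
$g{\left(A \right)} = \frac{1}{4 \left(-4 + 4 A^{2} \left(7 + A\right)^{2}\right)}$ ($g{\left(A \right)} = \frac{1}{4 \left(-4 + \left(\left(A + A\right) \left(A + 7\right)\right)^{2}\right)} = \frac{1}{4 \left(-4 + \left(2 A \left(7 + A\right)\right)^{2}\right)} = \frac{1}{4 \left(-4 + 4 A^{2} \left(7 + A\right)^{2}\right)}$)
$- \frac{396188}{\left(-1\right) 326683} + \frac{g{\left(467 \right)}}{-143563} = - \frac{396188}{\left(-1\right) 326683} + \frac{\frac{1}{16} \frac{1}{-1 + 467^{2} \left(7 + 467\right)^{2}}}{-143563} = - \frac{396188}{-326683} + \frac{1}{16 \left(-1 + 218089 \cdot 474^{2}\right)} \left(- \frac{1}{143563}\right) = \left(-396188\right) \left(- \frac{1}{326683}\right) + \frac{1}{16 \left(-1 + 218089 \cdot 224676\right)} \left(- \frac{1}{143563}\right) = \frac{396188}{326683} + \frac{1}{16 \left(-1 + 48999364164\right)} \left(- \frac{1}{143563}\right) = \frac{396188}{326683} + \frac{1}{16 \cdot 48999364163} \left(- \frac{1}{143563}\right) = \frac{396188}{326683} + \frac{1}{16} \cdot \frac{1}{48999364163} \left(- \frac{1}{143563}\right) = \frac{396188}{326683} + \frac{1}{783989826608} \left(- \frac{1}{143563}\right) = \frac{396188}{326683} - \frac{1}{112551931477324304} = \frac{6370246375448308718067}{5252686090115247943376}$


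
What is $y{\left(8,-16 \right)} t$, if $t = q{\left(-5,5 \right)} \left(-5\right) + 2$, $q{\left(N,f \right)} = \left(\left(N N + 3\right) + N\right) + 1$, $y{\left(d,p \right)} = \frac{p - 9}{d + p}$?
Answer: $- \frac{1475}{4} \approx -368.75$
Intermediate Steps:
$y{\left(d,p \right)} = \frac{-9 + p}{d + p}$
$q{\left(N,f \right)} = 4 + N + N^{2}$ ($q{\left(N,f \right)} = \left(\left(N^{2} + 3\right) + N\right) + 1 = \left(\left(3 + N^{2}\right) + N\right) + 1 = \left(3 + N + N^{2}\right) + 1 = 4 + N + N^{2}$)
$t = -118$ ($t = \left(4 - 5 + \left(-5\right)^{2}\right) \left(-5\right) + 2 = \left(4 - 5 + 25\right) \left(-5\right) + 2 = 24 \left(-5\right) + 2 = -120 + 2 = -118$)
$y{\left(8,-16 \right)} t = \frac{-9 - 16}{8 - 16} \left(-118\right) = \frac{1}{-8} \left(-25\right) \left(-118\right) = \left(- \frac{1}{8}\right) \left(-25\right) \left(-118\right) = \frac{25}{8} \left(-118\right) = - \frac{1475}{4}$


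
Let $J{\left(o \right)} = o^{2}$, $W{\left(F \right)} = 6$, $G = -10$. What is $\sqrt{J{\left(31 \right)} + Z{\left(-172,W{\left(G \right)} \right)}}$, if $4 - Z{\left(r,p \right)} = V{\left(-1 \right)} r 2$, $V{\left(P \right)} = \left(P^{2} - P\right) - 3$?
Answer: $3 \sqrt{69} \approx 24.92$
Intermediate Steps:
$V{\left(P \right)} = -3 + P^{2} - P$
$Z{\left(r,p \right)} = 4 + 2 r$ ($Z{\left(r,p \right)} = 4 - \left(-3 + \left(-1\right)^{2} - -1\right) r 2 = 4 - \left(-3 + 1 + 1\right) r 2 = 4 - - r 2 = 4 - - 2 r = 4 + 2 r$)
$\sqrt{J{\left(31 \right)} + Z{\left(-172,W{\left(G \right)} \right)}} = \sqrt{31^{2} + \left(4 + 2 \left(-172\right)\right)} = \sqrt{961 + \left(4 - 344\right)} = \sqrt{961 - 340} = \sqrt{621} = 3 \sqrt{69}$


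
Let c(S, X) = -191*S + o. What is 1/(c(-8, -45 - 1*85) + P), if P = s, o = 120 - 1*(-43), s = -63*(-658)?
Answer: 1/43145 ≈ 2.3178e-5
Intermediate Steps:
s = 41454
o = 163 (o = 120 + 43 = 163)
P = 41454
c(S, X) = 163 - 191*S (c(S, X) = -191*S + 163 = 163 - 191*S)
1/(c(-8, -45 - 1*85) + P) = 1/((163 - 191*(-8)) + 41454) = 1/((163 + 1528) + 41454) = 1/(1691 + 41454) = 1/43145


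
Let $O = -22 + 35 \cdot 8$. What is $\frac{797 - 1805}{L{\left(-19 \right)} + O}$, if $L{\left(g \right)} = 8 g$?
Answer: $- \frac{504}{53} \approx -9.5094$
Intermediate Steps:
$O = 258$ ($O = -22 + 280 = 258$)
$\frac{797 - 1805}{L{\left(-19 \right)} + O} = \frac{797 - 1805}{8 \left(-19\right) + 258} = - \frac{1008}{-152 + 258} = - \frac{1008}{106} = \left(-1008\right) \frac{1}{106} = - \frac{504}{53}$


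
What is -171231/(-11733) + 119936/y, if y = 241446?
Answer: 7125041519/472147653 ≈ 15.091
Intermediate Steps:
-171231/(-11733) + 119936/y = -171231/(-11733) + 119936/241446 = -171231*(-1/11733) + 119936*(1/241446) = 57077/3911 + 59968/120723 = 7125041519/472147653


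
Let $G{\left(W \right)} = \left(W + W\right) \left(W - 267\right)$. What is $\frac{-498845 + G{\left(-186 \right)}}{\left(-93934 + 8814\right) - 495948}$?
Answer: $\frac{330329}{581068} \approx 0.56849$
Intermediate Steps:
$G{\left(W \right)} = 2 W \left(-267 + W\right)$
$\frac{-498845 + G{\left(-186 \right)}}{\left(-93934 + 8814\right) - 495948} = \frac{-498845 + 2 \left(-186\right) \left(-267 - 186\right)}{\left(-93934 + 8814\right) - 495948} = \frac{-498845 + 2 \left(-186\right) \left(-453\right)}{-85120 - 495948} = \frac{-498845 + 168516}{-581068} = \left(-330329\right) \left(- \frac{1}{581068}\right) = \frac{330329}{581068}$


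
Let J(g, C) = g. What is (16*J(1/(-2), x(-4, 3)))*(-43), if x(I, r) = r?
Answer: 344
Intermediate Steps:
(16*J(1/(-2), x(-4, 3)))*(-43) = (16/(-2))*(-43) = (16*(-½))*(-43) = -8*(-43) = 344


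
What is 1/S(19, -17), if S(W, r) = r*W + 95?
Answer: -1/228 ≈ -0.0043860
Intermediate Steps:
S(W, r) = 95 + W*r (S(W, r) = W*r + 95 = 95 + W*r)
1/S(19, -17) = 1/(95 + 19*(-17)) = 1/(95 - 323) = 1/(-228) = -1/228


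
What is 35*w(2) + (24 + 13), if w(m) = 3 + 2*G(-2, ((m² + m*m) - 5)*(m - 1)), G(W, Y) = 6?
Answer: 562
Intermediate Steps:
w(m) = 15 (w(m) = 3 + 2*6 = 3 + 12 = 15)
35*w(2) + (24 + 13) = 35*15 + (24 + 13) = 525 + 37 = 562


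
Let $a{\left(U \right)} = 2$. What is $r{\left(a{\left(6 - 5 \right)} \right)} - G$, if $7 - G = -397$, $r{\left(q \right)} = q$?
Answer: $-402$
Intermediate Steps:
$G = 404$ ($G = 7 - -397 = 7 + 397 = 404$)
$r{\left(a{\left(6 - 5 \right)} \right)} - G = 2 - 404 = -402$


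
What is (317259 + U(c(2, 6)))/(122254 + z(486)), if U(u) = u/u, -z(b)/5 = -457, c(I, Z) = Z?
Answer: 317260/124539 ≈ 2.5475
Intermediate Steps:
z(b) = 2285 (z(b) = -5*(-457) = 2285)
U(u) = 1
(317259 + U(c(2, 6)))/(122254 + z(486)) = (317259 + 1)/(122254 + 2285) = 317260/124539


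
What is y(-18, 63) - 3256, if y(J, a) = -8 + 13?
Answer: -3251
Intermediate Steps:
y(J, a) = 5
y(-18, 63) - 3256 = 5 - 3256 = -3251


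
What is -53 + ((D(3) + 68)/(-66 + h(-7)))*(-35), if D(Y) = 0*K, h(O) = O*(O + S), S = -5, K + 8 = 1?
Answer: -1667/9 ≈ -185.22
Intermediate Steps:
K = -7 (K = -8 + 1 = -7)
h(O) = O*(-5 + O) (h(O) = O*(O - 5) = O*(-5 + O))
D(Y) = 0 (D(Y) = 0*(-7) = 0)
-53 + ((D(3) + 68)/(-66 + h(-7)))*(-35) = -53 + ((0 + 68)/(-66 - 7*(-5 - 7)))*(-35) = -53 + (68/(-66 - 7*(-12)))*(-35) = -53 + (68/(-66 + 84))*(-35) = -53 + (68/18)*(-35) = -53 + (68*(1/18))*(-35) = -53 + (34/9)*(-35) = -53 - 1190/9 = -1667/9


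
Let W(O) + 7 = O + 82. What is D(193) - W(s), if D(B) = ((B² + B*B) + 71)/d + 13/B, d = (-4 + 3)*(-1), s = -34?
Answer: 14383917/193 ≈ 74528.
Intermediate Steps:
d = 1 (d = -1*(-1) = 1)
W(O) = 75 + O (W(O) = -7 + (O + 82) = -7 + (82 + O) = 75 + O)
D(B) = 71 + 2*B² + 13/B (D(B) = ((B² + B*B) + 71)/1 + 13/B = ((B² + B²) + 71)*1 + 13/B = (2*B² + 71)*1 + 13/B = (71 + 2*B²)*1 + 13/B = (71 + 2*B²) + 13/B = 71 + 2*B² + 13/B)
D(193) - W(s) = (71 + 2*193² + 13/193) - (75 - 34) = (71 + 2*37249 + 13*(1/193)) - 1*41 = (71 + 74498 + 13/193) - 41 = 14391830/193 - 41 = 14383917/193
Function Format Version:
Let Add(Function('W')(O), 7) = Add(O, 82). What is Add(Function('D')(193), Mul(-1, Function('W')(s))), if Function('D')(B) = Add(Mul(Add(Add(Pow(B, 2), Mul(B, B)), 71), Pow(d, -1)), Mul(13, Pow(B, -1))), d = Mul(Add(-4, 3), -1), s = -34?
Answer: Rational(14383917, 193) ≈ 74528.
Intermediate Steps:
d = 1 (d = Mul(-1, -1) = 1)
Function('W')(O) = Add(75, O) (Function('W')(O) = Add(-7, Add(O, 82)) = Add(-7, Add(82, O)) = Add(75, O))
Function('D')(B) = Add(71, Mul(2, Pow(B, 2)), Mul(13, Pow(B, -1))) (Function('D')(B) = Add(Mul(Add(Add(Pow(B, 2), Mul(B, B)), 71), Pow(1, -1)), Mul(13, Pow(B, -1))) = Add(Mul(Add(Add(Pow(B, 2), Pow(B, 2)), 71), 1), Mul(13, Pow(B, -1))) = Add(Mul(Add(Mul(2, Pow(B, 2)), 71), 1), Mul(13, Pow(B, -1))) = Add(Mul(Add(71, Mul(2, Pow(B, 2))), 1), Mul(13, Pow(B, -1))) = Add(Add(71, Mul(2, Pow(B, 2))), Mul(13, Pow(B, -1))) = Add(71, Mul(2, Pow(B, 2)), Mul(13, Pow(B, -1))))
Add(Function('D')(193), Mul(-1, Function('W')(s))) = Add(Add(71, Mul(2, Pow(193, 2)), Mul(13, Pow(193, -1))), Mul(-1, Add(75, -34))) = Add(Add(71, Mul(2, 37249), Mul(13, Rational(1, 193))), Mul(-1, 41)) = Add(Add(71, 74498, Rational(13, 193)), -41) = Add(Rational(14391830, 193), -41) = Rational(14383917, 193)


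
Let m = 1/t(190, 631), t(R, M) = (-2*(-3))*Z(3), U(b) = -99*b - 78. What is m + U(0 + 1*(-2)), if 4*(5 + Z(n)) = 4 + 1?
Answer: 5398/45 ≈ 119.96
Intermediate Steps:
Z(n) = -15/4 (Z(n) = -5 + (4 + 1)/4 = -5 + (¼)*5 = -5 + 5/4 = -15/4)
U(b) = -78 - 99*b
t(R, M) = -45/2 (t(R, M) = -2*(-3)*(-15/4) = 6*(-15/4) = -45/2)
m = -2/45 (m = 1/(-45/2) = -2/45 ≈ -0.044444)
m + U(0 + 1*(-2)) = -2/45 + (-78 - 99*(0 + 1*(-2))) = -2/45 + (-78 - 99*(0 - 2)) = -2/45 + (-78 - 99*(-2)) = -2/45 + (-78 + 198) = -2/45 + 120 = 5398/45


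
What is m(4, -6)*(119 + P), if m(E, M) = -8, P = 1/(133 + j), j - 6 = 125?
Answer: -31417/33 ≈ -952.03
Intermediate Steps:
j = 131 (j = 6 + 125 = 131)
P = 1/264 (P = 1/(133 + 131) = 1/264 ≈ 0.0037879)
m(4, -6)*(119 + P) = -8*(119 + 1/264) = -8*31417/264 = -31417/33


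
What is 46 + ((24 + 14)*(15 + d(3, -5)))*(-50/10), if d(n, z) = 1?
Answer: -2994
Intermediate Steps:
46 + ((24 + 14)*(15 + d(3, -5)))*(-50/10) = 46 + ((24 + 14)*(15 + 1))*(-50/10) = 46 + (38*16)*(-50*1/10) = 46 + 608*(-5) = 46 - 3040 = -2994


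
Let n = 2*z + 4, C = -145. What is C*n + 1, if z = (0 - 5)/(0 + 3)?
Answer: -287/3 ≈ -95.667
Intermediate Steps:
z = -5/3 ≈ -1.6667
n = 2/3 (n = 2*(-5/3) + 4 = -10/3 + 4 = 2/3 ≈ 0.66667)
C*n + 1 = -145*2/3 + 1 = -290/3 + 1 = -287/3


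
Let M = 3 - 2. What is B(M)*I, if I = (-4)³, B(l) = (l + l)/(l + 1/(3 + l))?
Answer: -512/5 ≈ -102.40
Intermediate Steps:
M = 1
B(l) = 2*l/(l + 1/(3 + l)) (B(l) = (2*l)/(l + 1/(3 + l)) = 2*l/(l + 1/(3 + l)))
I = -64
B(M)*I = (2*1*(3 + 1)/(1 + 1² + 3*1))*(-64) = (2*1*4/(1 + 1 + 3))*(-64) = (2*1*4/5)*(-64) = (2*1*(⅕)*4)*(-64) = (8/5)*(-64) = -512/5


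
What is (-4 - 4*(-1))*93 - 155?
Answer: -155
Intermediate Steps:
(-4 - 4*(-1))*93 - 155 = (-4 + 4)*93 - 155 = 0*93 - 155 = 0 - 155 = -155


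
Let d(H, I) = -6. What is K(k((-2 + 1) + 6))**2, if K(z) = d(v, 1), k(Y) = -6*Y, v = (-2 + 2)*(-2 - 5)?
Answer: 36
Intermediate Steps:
v = 0 (v = 0*(-7) = 0)
K(z) = -6
K(k((-2 + 1) + 6))**2 = (-6)**2 = 36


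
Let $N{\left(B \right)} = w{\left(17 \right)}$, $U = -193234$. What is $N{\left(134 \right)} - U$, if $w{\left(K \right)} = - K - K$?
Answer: $193200$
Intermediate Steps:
$w{\left(K \right)} = - 2 K$
$N{\left(B \right)} = -34$ ($N{\left(B \right)} = \left(-2\right) 17 = -34$)
$N{\left(134 \right)} - U = -34 - -193234 = -34 + 193234 = 193200$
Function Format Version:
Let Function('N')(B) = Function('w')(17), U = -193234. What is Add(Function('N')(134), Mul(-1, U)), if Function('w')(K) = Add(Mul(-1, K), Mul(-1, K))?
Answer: 193200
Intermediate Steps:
Function('w')(K) = Mul(-2, K)
Function('N')(B) = -34 (Function('N')(B) = Mul(-2, 17) = -34)
Add(Function('N')(134), Mul(-1, U)) = Add(-34, Mul(-1, -193234)) = Add(-34, 193234) = 193200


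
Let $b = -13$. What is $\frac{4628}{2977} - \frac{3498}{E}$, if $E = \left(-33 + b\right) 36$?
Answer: $\frac{231763}{63204} \approx 3.6669$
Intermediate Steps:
$E = -1656$ ($E = \left(-33 - 13\right) 36 = \left(-46\right) 36 = -1656$)
$\frac{4628}{2977} - \frac{3498}{E} = \frac{4628}{2977} - \frac{3498}{-1656} = 4628 \cdot \frac{1}{2977} - - \frac{583}{276} = \frac{356}{229} + \frac{583}{276} = \frac{231763}{63204}$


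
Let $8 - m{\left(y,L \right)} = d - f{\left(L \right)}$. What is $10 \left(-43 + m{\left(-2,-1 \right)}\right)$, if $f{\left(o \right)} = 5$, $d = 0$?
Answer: $-300$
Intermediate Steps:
$m{\left(y,L \right)} = 13$ ($m{\left(y,L \right)} = 8 - \left(0 - 5\right) = 8 - -5 = 8 + 5 = 13$)
$10 \left(-43 + m{\left(-2,-1 \right)}\right) = 10 \left(-43 + 13\right) = 10 \left(-30\right) = -300$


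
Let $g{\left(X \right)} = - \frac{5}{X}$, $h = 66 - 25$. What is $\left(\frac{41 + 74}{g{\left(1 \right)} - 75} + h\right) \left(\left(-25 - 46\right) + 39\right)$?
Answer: $-1266$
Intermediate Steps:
$h = 41$ ($h = 66 - 25 = 41$)
$\left(\frac{41 + 74}{g{\left(1 \right)} - 75} + h\right) \left(\left(-25 - 46\right) + 39\right) = \left(\frac{41 + 74}{- \frac{5}{1} - 75} + 41\right) \left(\left(-25 - 46\right) + 39\right) = \left(\frac{115}{\left(-5\right) 1 - 75} + 41\right) \left(-71 + 39\right) = \left(\frac{115}{-5 - 75} + 41\right) \left(-32\right) = \left(\frac{115}{-80} + 41\right) \left(-32\right) = \left(115 \left(- \frac{1}{80}\right) + 41\right) \left(-32\right) = \left(- \frac{23}{16} + 41\right) \left(-32\right) = \frac{633}{16} \left(-32\right) = -1266$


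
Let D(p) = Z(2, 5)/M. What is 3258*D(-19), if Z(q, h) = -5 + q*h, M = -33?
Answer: -5430/11 ≈ -493.64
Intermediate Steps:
Z(q, h) = -5 + h*q
D(p) = -5/33 (D(p) = (-5 + 5*2)/(-33) = (-5 + 10)*(-1/33) = 5*(-1/33) = -5/33)
3258*D(-19) = 3258*(-5/33) = -5430/11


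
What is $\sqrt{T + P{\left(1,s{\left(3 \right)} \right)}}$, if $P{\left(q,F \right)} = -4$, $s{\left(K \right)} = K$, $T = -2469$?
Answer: $i \sqrt{2473} \approx 49.729 i$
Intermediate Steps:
$\sqrt{T + P{\left(1,s{\left(3 \right)} \right)}} = \sqrt{-2469 - 4} = \sqrt{-2473} = i \sqrt{2473}$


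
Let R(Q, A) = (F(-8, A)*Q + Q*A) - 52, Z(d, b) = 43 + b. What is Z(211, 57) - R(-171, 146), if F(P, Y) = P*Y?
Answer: -174610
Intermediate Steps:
R(Q, A) = -52 - 7*A*Q (R(Q, A) = ((-8*A)*Q + Q*A) - 52 = (-8*A*Q + A*Q) - 52 = -7*A*Q - 52 = -52 - 7*A*Q)
Z(211, 57) - R(-171, 146) = (43 + 57) - (-52 - 7*146*(-171)) = 100 - (-52 + 174762) = 100 - 1*174710 = 100 - 174710 = -174610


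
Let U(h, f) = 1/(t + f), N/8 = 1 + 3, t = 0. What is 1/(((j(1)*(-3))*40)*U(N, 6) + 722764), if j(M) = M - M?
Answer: 1/722764 ≈ 1.3836e-6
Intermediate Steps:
j(M) = 0
N = 32 (N = 8*(1 + 3) = 8*4 = 32)
U(h, f) = 1/f (U(h, f) = 1/(0 + f) = 1/f)
1/(((j(1)*(-3))*40)*U(N, 6) + 722764) = 1/(((0*(-3))*40)/6 + 722764) = 1/((0*40)*(1/6) + 722764) = 1/(0*(1/6) + 722764) = 1/(0 + 722764) = 1/722764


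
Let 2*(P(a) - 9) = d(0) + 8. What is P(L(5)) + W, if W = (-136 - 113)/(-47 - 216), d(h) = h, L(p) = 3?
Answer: 3668/263 ≈ 13.947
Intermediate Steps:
P(a) = 13 (P(a) = 9 + (0 + 8)/2 = 9 + (1/2)*8 = 9 + 4 = 13)
W = 249/263 (W = -249/(-263) = -249*(-1/263) = 249/263 ≈ 0.94677)
P(L(5)) + W = 13 + 249/263 = 3668/263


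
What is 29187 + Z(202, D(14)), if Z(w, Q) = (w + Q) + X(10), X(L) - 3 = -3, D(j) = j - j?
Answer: 29389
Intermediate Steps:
D(j) = 0
X(L) = 0 (X(L) = 3 - 3 = 0)
Z(w, Q) = Q + w (Z(w, Q) = (w + Q) + 0 = (Q + w) + 0 = Q + w)
29187 + Z(202, D(14)) = 29187 + (0 + 202) = 29187 + 202 = 29389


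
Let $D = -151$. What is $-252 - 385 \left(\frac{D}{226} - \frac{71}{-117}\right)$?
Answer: $- \frac{6039299}{26442} \approx -228.4$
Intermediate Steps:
$-252 - 385 \left(\frac{D}{226} - \frac{71}{-117}\right) = -252 - 385 \left(- \frac{151}{226} - \frac{71}{-117}\right) = -252 - 385 \left(\left(-151\right) \frac{1}{226} - - \frac{71}{117}\right) = -252 - 385 \left(- \frac{151}{226} + \frac{71}{117}\right) = -252 - - \frac{624085}{26442} = -252 + \frac{624085}{26442} = - \frac{6039299}{26442}$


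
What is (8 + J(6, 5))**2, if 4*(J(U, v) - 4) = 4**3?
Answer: 784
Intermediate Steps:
J(U, v) = 20 (J(U, v) = 4 + (1/4)*4**3 = 4 + (1/4)*64 = 4 + 16 = 20)
(8 + J(6, 5))**2 = (8 + 20)**2 = 28**2 = 784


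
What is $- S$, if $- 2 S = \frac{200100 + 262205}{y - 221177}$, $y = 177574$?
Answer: $- \frac{462305}{87206} \approx -5.3013$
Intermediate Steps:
$S = \frac{462305}{87206}$ ($S = - \frac{\left(200100 + 262205\right) \frac{1}{177574 - 221177}}{2} = - \frac{462305 \frac{1}{-43603}}{2} = - \frac{462305 \left(- \frac{1}{43603}\right)}{2} = \left(- \frac{1}{2}\right) \left(- \frac{462305}{43603}\right) = \frac{462305}{87206} \approx 5.3013$)
$- S = \left(-1\right) \frac{462305}{87206} = - \frac{462305}{87206}$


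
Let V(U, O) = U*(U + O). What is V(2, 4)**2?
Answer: 144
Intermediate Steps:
V(U, O) = U*(O + U)
V(2, 4)**2 = (2*(4 + 2))**2 = (2*6)**2 = 12**2 = 144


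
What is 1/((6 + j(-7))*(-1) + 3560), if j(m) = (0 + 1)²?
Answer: 1/3553 ≈ 0.00028145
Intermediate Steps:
j(m) = 1 (j(m) = 1² = 1)
1/((6 + j(-7))*(-1) + 3560) = 1/((6 + 1)*(-1) + 3560) = 1/(7*(-1) + 3560) = 1/(-7 + 3560) = 1/3553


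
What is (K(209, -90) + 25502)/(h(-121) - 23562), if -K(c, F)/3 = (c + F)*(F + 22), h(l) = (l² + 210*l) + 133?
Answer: -24889/17099 ≈ -1.4556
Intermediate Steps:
h(l) = 133 + l² + 210*l
K(c, F) = -3*(22 + F)*(F + c) (K(c, F) = -3*(c + F)*(F + 22) = -3*(F + c)*(22 + F) = -3*(22 + F)*(F + c))
(K(209, -90) + 25502)/(h(-121) - 23562) = ((-66*(-90) - 66*209 - 3*(-90)² - 3*(-90)*209) + 25502)/((133 + (-121)² + 210*(-121)) - 23562) = ((5940 - 13794 - 3*8100 + 56430) + 25502)/((133 + 14641 - 25410) - 23562) = ((5940 - 13794 - 24300 + 56430) + 25502)/(-10636 - 23562) = (24276 + 25502)/(-34198) = 49778*(-1/34198) = -24889/17099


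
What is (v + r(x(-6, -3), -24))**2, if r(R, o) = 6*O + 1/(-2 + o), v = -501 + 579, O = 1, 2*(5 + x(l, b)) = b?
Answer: 4765489/676 ≈ 7049.5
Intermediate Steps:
x(l, b) = -5 + b/2
v = 78
r(R, o) = 6 + 1/(-2 + o) (r(R, o) = 6*1 + 1/(-2 + o) = 6 + 1/(-2 + o))
(v + r(x(-6, -3), -24))**2 = (78 + (-11 + 6*(-24))/(-2 - 24))**2 = (78 + (-11 - 144)/(-26))**2 = (78 - 1/26*(-155))**2 = (78 + 155/26)**2 = (2183/26)**2 = 4765489/676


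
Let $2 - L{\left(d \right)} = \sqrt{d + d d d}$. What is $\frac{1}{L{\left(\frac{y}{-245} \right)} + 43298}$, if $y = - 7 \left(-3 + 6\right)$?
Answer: $\frac{928243750}{40192954373149} + \frac{35 \sqrt{129570}}{80385908746298} \approx 2.3095 \cdot 10^{-5}$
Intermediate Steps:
$y = -21$ ($y = \left(-7\right) 3 = -21$)
$L{\left(d \right)} = 2 - \sqrt{d + d^{3}}$ ($L{\left(d \right)} = 2 - \sqrt{d + d d d} = 2 - \sqrt{d + d^{2} d} = 2 - \sqrt{d + d^{3}}$)
$\frac{1}{L{\left(\frac{y}{-245} \right)} + 43298} = \frac{1}{\left(2 - \sqrt{- \frac{21}{-245} + \left(- \frac{21}{-245}\right)^{3}}\right) + 43298} = \frac{1}{\left(2 - \sqrt{\left(-21\right) \left(- \frac{1}{245}\right) + \left(\left(-21\right) \left(- \frac{1}{245}\right)\right)^{3}}\right) + 43298} = \frac{1}{\left(2 - \sqrt{\frac{3}{35} + \left(\frac{3}{35}\right)^{3}}\right) + 43298} = \frac{1}{\left(2 - \sqrt{\frac{3}{35} + \frac{27}{42875}}\right) + 43298} = \frac{1}{\left(2 - \sqrt{\frac{3702}{42875}}\right) + 43298} = \frac{1}{\left(2 - \frac{\sqrt{129570}}{1225}\right) + 43298} = \frac{1}{43300 - \frac{\sqrt{129570}}{1225}}$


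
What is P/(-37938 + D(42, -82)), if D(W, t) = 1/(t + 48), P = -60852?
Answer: 188088/117263 ≈ 1.6040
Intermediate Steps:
D(W, t) = 1/(48 + t)
P/(-37938 + D(42, -82)) = -60852/(-37938 + 1/(48 - 82)) = -60852/(-37938 + 1/(-34)) = -60852/(-37938 - 1/34) = -60852/(-1289893/34) = -60852*(-34/1289893) = 188088/117263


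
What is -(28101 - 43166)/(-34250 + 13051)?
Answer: -15065/21199 ≈ -0.71065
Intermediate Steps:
-(28101 - 43166)/(-34250 + 13051) = -(-15065)/(-21199) = -(-15065)*(-1)/21199 = -1*15065/21199 = -15065/21199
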